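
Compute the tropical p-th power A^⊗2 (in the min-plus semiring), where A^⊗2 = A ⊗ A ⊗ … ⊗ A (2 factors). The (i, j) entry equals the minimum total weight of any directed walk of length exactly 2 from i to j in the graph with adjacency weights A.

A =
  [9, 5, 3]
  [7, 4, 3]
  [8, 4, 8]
A^⊗2 =
  [11, 7, 8]
  [11, 7, 7]
  [11, 8, 7]

Each entry (A^⊗2)_ij equals the minimum over all length-2 walks i = v_0 → v_1 → … → v_2 = j of Σ_t A[v_t][v_{t+1}]. For example, for (i, j) = (0, 2) we minimise over 3 possible intermediate vertex sequences; the minimum is 8, attained along the walk 0 → 1 → 2.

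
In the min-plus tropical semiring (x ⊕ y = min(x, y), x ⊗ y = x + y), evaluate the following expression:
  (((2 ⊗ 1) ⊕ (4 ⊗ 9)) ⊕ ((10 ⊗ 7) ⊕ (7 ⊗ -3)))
(((2 ⊗ 1) ⊕ (4 ⊗ 9)) ⊕ ((10 ⊗ 7) ⊕ (7 ⊗ -3))) = 3

Expand innermost to outermost. Recall ⊕ takes the minimum of its arguments and ⊗ takes their sum. Working out the expression (((2 ⊗ 1) ⊕ (4 ⊗ 9)) ⊕ ((10 ⊗ 7) ⊕ (7 ⊗ -3))) gives 3.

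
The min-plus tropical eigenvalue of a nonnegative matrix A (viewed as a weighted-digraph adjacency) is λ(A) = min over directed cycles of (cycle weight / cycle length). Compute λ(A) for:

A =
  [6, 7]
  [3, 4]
λ(A) = 4

Enumerate directed cycles and compute their means (weight / length). Sample:
  cycle 0 → 0: weight = 6, length = 1, mean = 6/1 ≈ 6.000
  cycle 1 → 1: weight = 4, length = 1, mean = 4/1 ≈ 4.000
  cycle 0 → 1 → 0: weight = 10, length = 2, mean = 10/2 ≈ 5.000
  cycle 1 → 0 → 1: weight = 10, length = 2, mean = 10/2 ≈ 5.000
Minimum mean = 4.000, attained e.g. along the cycle 1 → 1 with weight 4 and length 1. So λ(A) = 4/1 = 4.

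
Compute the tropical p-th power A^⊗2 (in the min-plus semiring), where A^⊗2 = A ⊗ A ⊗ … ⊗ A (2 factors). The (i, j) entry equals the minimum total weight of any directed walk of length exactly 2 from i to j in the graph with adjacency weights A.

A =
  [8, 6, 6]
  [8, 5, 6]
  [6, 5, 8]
A^⊗2 =
  [12, 11, 12]
  [12, 10, 11]
  [13, 10, 11]

Each entry (A^⊗2)_ij equals the minimum over all length-2 walks i = v_0 → v_1 → … → v_2 = j of Σ_t A[v_t][v_{t+1}]. For example, for (i, j) = (0, 2) we minimise over 3 possible intermediate vertex sequences; the minimum is 12, attained along the walk 0 → 1 → 2.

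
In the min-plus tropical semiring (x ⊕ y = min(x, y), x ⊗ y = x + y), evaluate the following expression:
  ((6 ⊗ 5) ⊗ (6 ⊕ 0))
((6 ⊗ 5) ⊗ (6 ⊕ 0)) = 11

Expand innermost to outermost. Recall ⊕ takes the minimum of its arguments and ⊗ takes their sum. Working out the expression ((6 ⊗ 5) ⊗ (6 ⊕ 0)) gives 11.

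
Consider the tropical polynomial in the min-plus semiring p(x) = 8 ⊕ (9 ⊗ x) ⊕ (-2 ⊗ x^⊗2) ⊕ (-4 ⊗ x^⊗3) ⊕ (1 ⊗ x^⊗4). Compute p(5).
p(5) = 8

A tropical monomial a ⊗ x^⊗i evaluates to a + i · x. Evaluating each term at x = 5:
  Term 0 contributes 8 + 0 · 5 = 8
  Term 1 contributes 9 + 1 · 5 = 14
  Term 2 contributes -2 + 2 · 5 = 8
  Term 3 contributes -4 + 3 · 5 = 11
  Term 4 contributes 1 + 4 · 5 = 21
p(5) = ⊕ of these = min[8, 14, 8, 11, 21] = 8.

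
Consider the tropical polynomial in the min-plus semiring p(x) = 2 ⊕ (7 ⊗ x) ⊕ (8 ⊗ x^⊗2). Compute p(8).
p(8) = 2

A tropical monomial a ⊗ x^⊗i evaluates to a + i · x. Evaluating each term at x = 8:
  Term 0 contributes 2 + 0 · 8 = 2
  Term 1 contributes 7 + 1 · 8 = 15
  Term 2 contributes 8 + 2 · 8 = 24
p(8) = ⊕ of these = min[2, 15, 24] = 2.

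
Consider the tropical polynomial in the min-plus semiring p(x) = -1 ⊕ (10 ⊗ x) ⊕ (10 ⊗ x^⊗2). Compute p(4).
p(4) = -1

A tropical monomial a ⊗ x^⊗i evaluates to a + i · x. Evaluating each term at x = 4:
  Term 0 contributes -1 + 0 · 4 = -1
  Term 1 contributes 10 + 1 · 4 = 14
  Term 2 contributes 10 + 2 · 4 = 18
p(4) = ⊕ of these = min[-1, 14, 18] = -1.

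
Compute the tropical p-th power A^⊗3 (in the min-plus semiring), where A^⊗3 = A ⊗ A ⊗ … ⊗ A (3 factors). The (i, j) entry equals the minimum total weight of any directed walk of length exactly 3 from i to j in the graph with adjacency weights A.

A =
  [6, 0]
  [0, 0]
A^⊗3 =
  [0, 0]
  [0, 0]

Each entry (A^⊗3)_ij equals the minimum over all length-3 walks i = v_0 → v_1 → … → v_3 = j of Σ_t A[v_t][v_{t+1}]. For example, for (i, j) = (0, 1) we minimise over 4 possible intermediate vertex sequences; the minimum is 0, attained along the walk 0 → 1 → 0 → 1.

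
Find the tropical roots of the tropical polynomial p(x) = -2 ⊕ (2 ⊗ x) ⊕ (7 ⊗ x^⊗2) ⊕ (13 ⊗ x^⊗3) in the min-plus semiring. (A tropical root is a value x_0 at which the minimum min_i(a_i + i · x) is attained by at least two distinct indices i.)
Roots: {-6, -5, -4}

Each tropical root is a break point of the lower envelope of the lines y = a_i + i · x (there are 4 lines, with slopes 0, 1, ..., 3). Only the lines that attain the minimum somewhere contribute to roots; other lines are dominated. Here the surviving (envelope) indices are i = 3, i = 2, i = 1, i = 0.
Intersections between consecutive envelope lines give the roots: for adjacent envelope indices i < j the intersection is x = (a_i − a_j) / (j − i). Reading off the sorted break points: {-6, -5, -4}.
Verification: at each break x_0, at least two indices attain the minimum of min_i(a_i + i · x_0).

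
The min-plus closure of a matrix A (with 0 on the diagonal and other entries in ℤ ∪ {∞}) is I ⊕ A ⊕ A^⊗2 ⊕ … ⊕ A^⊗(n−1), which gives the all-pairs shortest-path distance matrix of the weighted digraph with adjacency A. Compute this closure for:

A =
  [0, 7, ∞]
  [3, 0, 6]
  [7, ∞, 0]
Closure =
  [0, 7, 13]
  [3, 0, 6]
  [7, 14, 0]

This is the Floyd-Warshall all-pairs shortest-path computation. For each intermediate vertex k = 0, 1, …, 2, update dist[i][j] ← min(dist[i][j], dist[i][k] + dist[k][j]). The final matrix gives, for each (i, j), the minimum total weight of any directed path from i to j (possibly empty when i = j).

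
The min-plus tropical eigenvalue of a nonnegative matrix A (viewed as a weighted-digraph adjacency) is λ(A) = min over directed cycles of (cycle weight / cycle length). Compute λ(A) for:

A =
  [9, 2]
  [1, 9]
λ(A) = 3/2

Enumerate directed cycles and compute their means (weight / length). Sample:
  cycle 0 → 0: weight = 9, length = 1, mean = 9/1 ≈ 9.000
  cycle 1 → 1: weight = 9, length = 1, mean = 9/1 ≈ 9.000
  cycle 0 → 1 → 0: weight = 3, length = 2, mean = 3/2 ≈ 1.500
  cycle 1 → 0 → 1: weight = 3, length = 2, mean = 3/2 ≈ 1.500
Minimum mean = 1.500, attained e.g. along the cycle 0 → 1 → 0 with weight 3 and length 2. So λ(A) = 3/2 = 3/2.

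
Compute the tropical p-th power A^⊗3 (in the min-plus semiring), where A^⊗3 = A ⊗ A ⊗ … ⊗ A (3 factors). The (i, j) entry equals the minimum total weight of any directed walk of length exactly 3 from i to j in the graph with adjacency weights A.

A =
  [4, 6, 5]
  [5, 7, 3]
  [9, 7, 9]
A^⊗3 =
  [12, 14, 13]
  [13, 15, 13]
  [16, 17, 17]

Each entry (A^⊗3)_ij equals the minimum over all length-3 walks i = v_0 → v_1 → … → v_3 = j of Σ_t A[v_t][v_{t+1}]. For example, for (i, j) = (0, 2) we minimise over 9 possible intermediate vertex sequences; the minimum is 13, attained along the walk 0 → 0 → 0 → 2.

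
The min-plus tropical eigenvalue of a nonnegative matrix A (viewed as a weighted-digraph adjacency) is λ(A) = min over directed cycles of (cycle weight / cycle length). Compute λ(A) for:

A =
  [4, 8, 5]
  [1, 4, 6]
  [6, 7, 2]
λ(A) = 2

Enumerate directed cycles and compute their means (weight / length). Sample:
  cycle 0 → 0: weight = 4, length = 1, mean = 4/1 ≈ 4.000
  cycle 1 → 1: weight = 4, length = 1, mean = 4/1 ≈ 4.000
  cycle 2 → 2: weight = 2, length = 1, mean = 2/1 ≈ 2.000
  cycle 0 → 1 → 0: weight = 9, length = 2, mean = 9/2 ≈ 4.500
  cycle 0 → 2 → 0: weight = 11, length = 2, mean = 11/2 ≈ 5.500
  cycle 1 → 0 → 1: weight = 9, length = 2, mean = 9/2 ≈ 4.500
Minimum mean = 2.000, attained e.g. along the cycle 2 → 2 with weight 2 and length 1. So λ(A) = 2/1 = 2.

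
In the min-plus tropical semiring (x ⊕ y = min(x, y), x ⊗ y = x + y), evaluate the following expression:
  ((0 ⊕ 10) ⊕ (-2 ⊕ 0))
((0 ⊕ 10) ⊕ (-2 ⊕ 0)) = -2

Expand innermost to outermost. Recall ⊕ takes the minimum of its arguments and ⊗ takes their sum. Working out the expression ((0 ⊕ 10) ⊕ (-2 ⊕ 0)) gives -2.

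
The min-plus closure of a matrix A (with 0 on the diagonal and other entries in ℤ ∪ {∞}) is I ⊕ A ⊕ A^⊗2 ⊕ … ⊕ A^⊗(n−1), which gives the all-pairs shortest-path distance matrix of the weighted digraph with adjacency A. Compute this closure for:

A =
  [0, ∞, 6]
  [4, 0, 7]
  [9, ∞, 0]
Closure =
  [0, ∞, 6]
  [4, 0, 7]
  [9, ∞, 0]

This is the Floyd-Warshall all-pairs shortest-path computation. For each intermediate vertex k = 0, 1, …, 2, update dist[i][j] ← min(dist[i][j], dist[i][k] + dist[k][j]). The final matrix gives, for each (i, j), the minimum total weight of any directed path from i to j (possibly empty when i = j).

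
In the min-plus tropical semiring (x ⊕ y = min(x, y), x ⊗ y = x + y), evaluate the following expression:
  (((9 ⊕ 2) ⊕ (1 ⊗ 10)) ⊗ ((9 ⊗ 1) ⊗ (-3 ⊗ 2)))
(((9 ⊕ 2) ⊕ (1 ⊗ 10)) ⊗ ((9 ⊗ 1) ⊗ (-3 ⊗ 2))) = 11

Expand innermost to outermost. Recall ⊕ takes the minimum of its arguments and ⊗ takes their sum. Working out the expression (((9 ⊕ 2) ⊕ (1 ⊗ 10)) ⊗ ((9 ⊗ 1) ⊗ (-3 ⊗ 2))) gives 11.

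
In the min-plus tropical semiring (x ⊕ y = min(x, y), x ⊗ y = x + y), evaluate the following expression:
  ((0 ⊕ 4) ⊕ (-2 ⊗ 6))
((0 ⊕ 4) ⊕ (-2 ⊗ 6)) = 0

Expand innermost to outermost. Recall ⊕ takes the minimum of its arguments and ⊗ takes their sum. Working out the expression ((0 ⊕ 4) ⊕ (-2 ⊗ 6)) gives 0.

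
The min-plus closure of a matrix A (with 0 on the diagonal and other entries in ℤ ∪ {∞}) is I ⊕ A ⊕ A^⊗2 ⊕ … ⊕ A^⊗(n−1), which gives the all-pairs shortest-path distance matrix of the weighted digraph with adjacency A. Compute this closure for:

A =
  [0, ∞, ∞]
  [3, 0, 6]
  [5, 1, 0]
Closure =
  [0, ∞, ∞]
  [3, 0, 6]
  [4, 1, 0]

This is the Floyd-Warshall all-pairs shortest-path computation. For each intermediate vertex k = 0, 1, …, 2, update dist[i][j] ← min(dist[i][j], dist[i][k] + dist[k][j]). The final matrix gives, for each (i, j), the minimum total weight of any directed path from i to j (possibly empty when i = j).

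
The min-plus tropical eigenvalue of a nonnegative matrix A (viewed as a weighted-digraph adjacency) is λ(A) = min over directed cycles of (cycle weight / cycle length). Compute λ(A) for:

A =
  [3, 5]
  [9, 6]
λ(A) = 3

Enumerate directed cycles and compute their means (weight / length). Sample:
  cycle 0 → 0: weight = 3, length = 1, mean = 3/1 ≈ 3.000
  cycle 1 → 1: weight = 6, length = 1, mean = 6/1 ≈ 6.000
  cycle 0 → 1 → 0: weight = 14, length = 2, mean = 14/2 ≈ 7.000
  cycle 1 → 0 → 1: weight = 14, length = 2, mean = 14/2 ≈ 7.000
Minimum mean = 3.000, attained e.g. along the cycle 0 → 0 with weight 3 and length 1. So λ(A) = 3/1 = 3.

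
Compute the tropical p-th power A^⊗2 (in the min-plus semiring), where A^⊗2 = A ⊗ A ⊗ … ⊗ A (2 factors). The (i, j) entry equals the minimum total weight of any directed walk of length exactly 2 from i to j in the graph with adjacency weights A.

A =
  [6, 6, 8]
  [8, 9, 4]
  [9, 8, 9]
A^⊗2 =
  [12, 12, 10]
  [13, 12, 13]
  [15, 15, 12]

Each entry (A^⊗2)_ij equals the minimum over all length-2 walks i = v_0 → v_1 → … → v_2 = j of Σ_t A[v_t][v_{t+1}]. For example, for (i, j) = (0, 2) we minimise over 3 possible intermediate vertex sequences; the minimum is 10, attained along the walk 0 → 1 → 2.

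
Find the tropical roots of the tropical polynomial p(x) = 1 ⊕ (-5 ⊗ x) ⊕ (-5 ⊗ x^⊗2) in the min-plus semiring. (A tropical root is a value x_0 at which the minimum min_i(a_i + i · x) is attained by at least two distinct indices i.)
Roots: {0, 6}

Each tropical root is a break point of the lower envelope of the lines y = a_i + i · x (there are 3 lines, with slopes 0, 1, ..., 2). Only the lines that attain the minimum somewhere contribute to roots; other lines are dominated. Here the surviving (envelope) indices are i = 2, i = 1, i = 0.
Intersections between consecutive envelope lines give the roots: for adjacent envelope indices i < j the intersection is x = (a_i − a_j) / (j − i). Reading off the sorted break points: {0, 6}.
Verification: at each break x_0, at least two indices attain the minimum of min_i(a_i + i · x_0).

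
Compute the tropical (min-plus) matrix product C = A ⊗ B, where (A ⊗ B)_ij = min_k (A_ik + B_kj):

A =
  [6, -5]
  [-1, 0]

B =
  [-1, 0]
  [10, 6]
A ⊗ B =
  [5, 1]
  [-2, -1]

Apply the min-plus product entry-by-entry:
  C[0][0] = min over k of (A[0][0] + B[0][0] = 6 + -1 = 5, A[0][1] + B[1][0] = -5 + 10 = 5) = 5 (attained at k = 0)
  C[0][1] = min over k of (A[0][0] + B[0][1] = 6 + 0 = 6, A[0][1] + B[1][1] = -5 + 6 = 1) = 1 (attained at k = 1)
  C[1][0] = min over k of (A[1][0] + B[0][0] = -1 + -1 = -2, A[1][1] + B[1][0] = 0 + 10 = 10) = -2 (attained at k = 0)
  C[1][1] = min over k of (A[1][0] + B[0][1] = -1 + 0 = -1, A[1][1] + B[1][1] = 0 + 6 = 6) = -1 (attained at k = 0)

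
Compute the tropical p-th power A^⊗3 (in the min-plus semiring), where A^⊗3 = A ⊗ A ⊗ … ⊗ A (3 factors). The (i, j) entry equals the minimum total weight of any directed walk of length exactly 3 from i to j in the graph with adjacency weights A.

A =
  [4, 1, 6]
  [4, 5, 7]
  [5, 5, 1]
A^⊗3 =
  [9, 6, 8]
  [9, 9, 9]
  [7, 7, 3]

Each entry (A^⊗3)_ij equals the minimum over all length-3 walks i = v_0 → v_1 → … → v_3 = j of Σ_t A[v_t][v_{t+1}]. For example, for (i, j) = (0, 2) we minimise over 9 possible intermediate vertex sequences; the minimum is 8, attained along the walk 0 → 2 → 2 → 2.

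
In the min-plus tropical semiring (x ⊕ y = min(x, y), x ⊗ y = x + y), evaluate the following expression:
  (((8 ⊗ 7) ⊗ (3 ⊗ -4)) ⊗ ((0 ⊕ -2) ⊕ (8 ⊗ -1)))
(((8 ⊗ 7) ⊗ (3 ⊗ -4)) ⊗ ((0 ⊕ -2) ⊕ (8 ⊗ -1))) = 12

Expand innermost to outermost. Recall ⊕ takes the minimum of its arguments and ⊗ takes their sum. Working out the expression (((8 ⊗ 7) ⊗ (3 ⊗ -4)) ⊗ ((0 ⊕ -2) ⊕ (8 ⊗ -1))) gives 12.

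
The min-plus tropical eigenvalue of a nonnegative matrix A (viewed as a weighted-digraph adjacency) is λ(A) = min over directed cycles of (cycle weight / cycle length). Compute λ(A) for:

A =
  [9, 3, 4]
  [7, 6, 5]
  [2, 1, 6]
λ(A) = 3

Enumerate directed cycles and compute their means (weight / length). Sample:
  cycle 0 → 0: weight = 9, length = 1, mean = 9/1 ≈ 9.000
  cycle 1 → 1: weight = 6, length = 1, mean = 6/1 ≈ 6.000
  cycle 2 → 2: weight = 6, length = 1, mean = 6/1 ≈ 6.000
  cycle 0 → 1 → 0: weight = 10, length = 2, mean = 10/2 ≈ 5.000
  cycle 0 → 2 → 0: weight = 6, length = 2, mean = 6/2 ≈ 3.000
  cycle 1 → 0 → 1: weight = 10, length = 2, mean = 10/2 ≈ 5.000
Minimum mean = 3.000, attained e.g. along the cycle 0 → 2 → 0 with weight 6 and length 2. So λ(A) = 6/2 = 3.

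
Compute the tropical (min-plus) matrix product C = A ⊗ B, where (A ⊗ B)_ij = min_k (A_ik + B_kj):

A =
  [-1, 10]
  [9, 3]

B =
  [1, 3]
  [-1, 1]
A ⊗ B =
  [0, 2]
  [2, 4]

Apply the min-plus product entry-by-entry:
  C[0][0] = min over k of (A[0][0] + B[0][0] = -1 + 1 = 0, A[0][1] + B[1][0] = 10 + -1 = 9) = 0 (attained at k = 0)
  C[0][1] = min over k of (A[0][0] + B[0][1] = -1 + 3 = 2, A[0][1] + B[1][1] = 10 + 1 = 11) = 2 (attained at k = 0)
  C[1][0] = min over k of (A[1][0] + B[0][0] = 9 + 1 = 10, A[1][1] + B[1][0] = 3 + -1 = 2) = 2 (attained at k = 1)
  C[1][1] = min over k of (A[1][0] + B[0][1] = 9 + 3 = 12, A[1][1] + B[1][1] = 3 + 1 = 4) = 4 (attained at k = 1)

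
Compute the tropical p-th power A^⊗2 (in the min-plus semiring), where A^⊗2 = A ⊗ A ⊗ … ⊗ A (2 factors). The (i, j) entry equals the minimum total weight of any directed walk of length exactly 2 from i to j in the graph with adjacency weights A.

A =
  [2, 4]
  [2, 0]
A^⊗2 =
  [4, 4]
  [2, 0]

Each entry (A^⊗2)_ij equals the minimum over all length-2 walks i = v_0 → v_1 → … → v_2 = j of Σ_t A[v_t][v_{t+1}]. For example, for (i, j) = (0, 1) we minimise over 2 possible intermediate vertex sequences; the minimum is 4, attained along the walk 0 → 1 → 1.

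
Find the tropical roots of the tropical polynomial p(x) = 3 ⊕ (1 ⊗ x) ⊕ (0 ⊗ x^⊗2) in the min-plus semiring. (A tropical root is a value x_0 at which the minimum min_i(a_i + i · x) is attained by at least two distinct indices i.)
Roots: {1, 2}

Each tropical root is a break point of the lower envelope of the lines y = a_i + i · x (there are 3 lines, with slopes 0, 1, ..., 2). Only the lines that attain the minimum somewhere contribute to roots; other lines are dominated. Here the surviving (envelope) indices are i = 2, i = 1, i = 0.
Intersections between consecutive envelope lines give the roots: for adjacent envelope indices i < j the intersection is x = (a_i − a_j) / (j − i). Reading off the sorted break points: {1, 2}.
Verification: at each break x_0, at least two indices attain the minimum of min_i(a_i + i · x_0).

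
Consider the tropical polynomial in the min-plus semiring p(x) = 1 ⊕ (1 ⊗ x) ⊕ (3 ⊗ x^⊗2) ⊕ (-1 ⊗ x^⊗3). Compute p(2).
p(2) = 1

A tropical monomial a ⊗ x^⊗i evaluates to a + i · x. Evaluating each term at x = 2:
  Term 0 contributes 1 + 0 · 2 = 1
  Term 1 contributes 1 + 1 · 2 = 3
  Term 2 contributes 3 + 2 · 2 = 7
  Term 3 contributes -1 + 3 · 2 = 5
p(2) = ⊕ of these = min[1, 3, 7, 5] = 1.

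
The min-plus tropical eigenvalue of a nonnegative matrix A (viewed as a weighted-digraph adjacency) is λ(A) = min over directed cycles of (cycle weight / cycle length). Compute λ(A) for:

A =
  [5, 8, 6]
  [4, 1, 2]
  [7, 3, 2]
λ(A) = 1

Enumerate directed cycles and compute their means (weight / length). Sample:
  cycle 0 → 0: weight = 5, length = 1, mean = 5/1 ≈ 5.000
  cycle 1 → 1: weight = 1, length = 1, mean = 1/1 ≈ 1.000
  cycle 2 → 2: weight = 2, length = 1, mean = 2/1 ≈ 2.000
  cycle 0 → 1 → 0: weight = 12, length = 2, mean = 12/2 ≈ 6.000
  cycle 0 → 2 → 0: weight = 13, length = 2, mean = 13/2 ≈ 6.500
  cycle 1 → 0 → 1: weight = 12, length = 2, mean = 12/2 ≈ 6.000
Minimum mean = 1.000, attained e.g. along the cycle 1 → 1 with weight 1 and length 1. So λ(A) = 1/1 = 1.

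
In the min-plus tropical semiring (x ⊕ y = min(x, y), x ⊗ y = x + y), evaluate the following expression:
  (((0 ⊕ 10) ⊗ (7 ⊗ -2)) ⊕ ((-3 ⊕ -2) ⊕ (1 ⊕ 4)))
(((0 ⊕ 10) ⊗ (7 ⊗ -2)) ⊕ ((-3 ⊕ -2) ⊕ (1 ⊕ 4))) = -3

Expand innermost to outermost. Recall ⊕ takes the minimum of its arguments and ⊗ takes their sum. Working out the expression (((0 ⊕ 10) ⊗ (7 ⊗ -2)) ⊕ ((-3 ⊕ -2) ⊕ (1 ⊕ 4))) gives -3.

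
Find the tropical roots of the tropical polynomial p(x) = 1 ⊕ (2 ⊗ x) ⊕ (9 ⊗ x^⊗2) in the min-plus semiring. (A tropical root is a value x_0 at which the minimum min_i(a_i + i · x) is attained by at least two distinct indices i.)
Roots: {-7, -1}

Each tropical root is a break point of the lower envelope of the lines y = a_i + i · x (there are 3 lines, with slopes 0, 1, ..., 2). Only the lines that attain the minimum somewhere contribute to roots; other lines are dominated. Here the surviving (envelope) indices are i = 2, i = 1, i = 0.
Intersections between consecutive envelope lines give the roots: for adjacent envelope indices i < j the intersection is x = (a_i − a_j) / (j − i). Reading off the sorted break points: {-7, -1}.
Verification: at each break x_0, at least two indices attain the minimum of min_i(a_i + i · x_0).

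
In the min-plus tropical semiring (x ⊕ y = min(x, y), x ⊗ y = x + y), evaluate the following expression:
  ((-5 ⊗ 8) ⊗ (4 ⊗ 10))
((-5 ⊗ 8) ⊗ (4 ⊗ 10)) = 17

Expand innermost to outermost. Recall ⊕ takes the minimum of its arguments and ⊗ takes their sum. Working out the expression ((-5 ⊗ 8) ⊗ (4 ⊗ 10)) gives 17.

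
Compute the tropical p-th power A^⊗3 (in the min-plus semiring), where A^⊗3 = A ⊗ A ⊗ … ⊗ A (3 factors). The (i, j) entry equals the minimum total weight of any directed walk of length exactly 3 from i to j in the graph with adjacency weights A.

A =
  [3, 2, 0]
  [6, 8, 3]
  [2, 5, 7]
A^⊗3 =
  [5, 4, 2]
  [8, 7, 5]
  [4, 7, 5]

Each entry (A^⊗3)_ij equals the minimum over all length-3 walks i = v_0 → v_1 → … → v_3 = j of Σ_t A[v_t][v_{t+1}]. For example, for (i, j) = (0, 2) we minimise over 9 possible intermediate vertex sequences; the minimum is 2, attained along the walk 0 → 2 → 0 → 2.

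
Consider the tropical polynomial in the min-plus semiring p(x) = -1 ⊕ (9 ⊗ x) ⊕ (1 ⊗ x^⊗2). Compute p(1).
p(1) = -1

A tropical monomial a ⊗ x^⊗i evaluates to a + i · x. Evaluating each term at x = 1:
  Term 0 contributes -1 + 0 · 1 = -1
  Term 1 contributes 9 + 1 · 1 = 10
  Term 2 contributes 1 + 2 · 1 = 3
p(1) = ⊕ of these = min[-1, 10, 3] = -1.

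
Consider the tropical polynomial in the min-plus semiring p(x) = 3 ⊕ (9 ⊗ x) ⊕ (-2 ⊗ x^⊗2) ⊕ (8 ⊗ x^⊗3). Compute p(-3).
p(-3) = -8

A tropical monomial a ⊗ x^⊗i evaluates to a + i · x. Evaluating each term at x = -3:
  Term 0 contributes 3 + 0 · -3 = 3
  Term 1 contributes 9 + 1 · -3 = 6
  Term 2 contributes -2 + 2 · -3 = -8
  Term 3 contributes 8 + 3 · -3 = -1
p(-3) = ⊕ of these = min[3, 6, -8, -1] = -8.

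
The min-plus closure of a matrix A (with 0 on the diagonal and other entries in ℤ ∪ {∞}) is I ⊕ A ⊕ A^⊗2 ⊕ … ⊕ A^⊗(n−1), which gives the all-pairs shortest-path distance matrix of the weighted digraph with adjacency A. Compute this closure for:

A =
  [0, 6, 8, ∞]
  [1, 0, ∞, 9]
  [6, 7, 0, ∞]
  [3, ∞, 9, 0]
Closure =
  [0, 6, 8, 15]
  [1, 0, 9, 9]
  [6, 7, 0, 16]
  [3, 9, 9, 0]

This is the Floyd-Warshall all-pairs shortest-path computation. For each intermediate vertex k = 0, 1, …, 3, update dist[i][j] ← min(dist[i][j], dist[i][k] + dist[k][j]). The final matrix gives, for each (i, j), the minimum total weight of any directed path from i to j (possibly empty when i = j).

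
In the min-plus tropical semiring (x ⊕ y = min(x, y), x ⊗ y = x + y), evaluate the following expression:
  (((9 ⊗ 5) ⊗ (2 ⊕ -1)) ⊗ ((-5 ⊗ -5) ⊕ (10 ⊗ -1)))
(((9 ⊗ 5) ⊗ (2 ⊕ -1)) ⊗ ((-5 ⊗ -5) ⊕ (10 ⊗ -1))) = 3

Expand innermost to outermost. Recall ⊕ takes the minimum of its arguments and ⊗ takes their sum. Working out the expression (((9 ⊗ 5) ⊗ (2 ⊕ -1)) ⊗ ((-5 ⊗ -5) ⊕ (10 ⊗ -1))) gives 3.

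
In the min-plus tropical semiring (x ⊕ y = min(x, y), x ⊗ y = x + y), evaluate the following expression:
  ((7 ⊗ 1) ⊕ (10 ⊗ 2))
((7 ⊗ 1) ⊕ (10 ⊗ 2)) = 8

Expand innermost to outermost. Recall ⊕ takes the minimum of its arguments and ⊗ takes their sum. Working out the expression ((7 ⊗ 1) ⊕ (10 ⊗ 2)) gives 8.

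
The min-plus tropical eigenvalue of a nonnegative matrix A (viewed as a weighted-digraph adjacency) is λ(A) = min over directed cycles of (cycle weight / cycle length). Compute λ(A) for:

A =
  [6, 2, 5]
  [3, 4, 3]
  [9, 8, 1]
λ(A) = 1

Enumerate directed cycles and compute their means (weight / length). Sample:
  cycle 0 → 0: weight = 6, length = 1, mean = 6/1 ≈ 6.000
  cycle 1 → 1: weight = 4, length = 1, mean = 4/1 ≈ 4.000
  cycle 2 → 2: weight = 1, length = 1, mean = 1/1 ≈ 1.000
  cycle 0 → 1 → 0: weight = 5, length = 2, mean = 5/2 ≈ 2.500
  cycle 0 → 2 → 0: weight = 14, length = 2, mean = 14/2 ≈ 7.000
  cycle 1 → 0 → 1: weight = 5, length = 2, mean = 5/2 ≈ 2.500
Minimum mean = 1.000, attained e.g. along the cycle 2 → 2 with weight 1 and length 1. So λ(A) = 1/1 = 1.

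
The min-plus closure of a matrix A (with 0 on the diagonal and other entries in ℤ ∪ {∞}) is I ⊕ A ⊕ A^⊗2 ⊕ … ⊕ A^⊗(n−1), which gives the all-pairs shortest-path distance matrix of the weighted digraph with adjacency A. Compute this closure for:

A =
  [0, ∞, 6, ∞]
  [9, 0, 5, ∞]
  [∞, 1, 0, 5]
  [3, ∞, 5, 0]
Closure =
  [0, 7, 6, 11]
  [9, 0, 5, 10]
  [8, 1, 0, 5]
  [3, 6, 5, 0]

This is the Floyd-Warshall all-pairs shortest-path computation. For each intermediate vertex k = 0, 1, …, 3, update dist[i][j] ← min(dist[i][j], dist[i][k] + dist[k][j]). The final matrix gives, for each (i, j), the minimum total weight of any directed path from i to j (possibly empty when i = j).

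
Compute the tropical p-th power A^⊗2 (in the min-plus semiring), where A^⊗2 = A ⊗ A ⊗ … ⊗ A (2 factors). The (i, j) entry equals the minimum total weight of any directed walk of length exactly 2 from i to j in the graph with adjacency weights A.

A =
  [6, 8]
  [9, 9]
A^⊗2 =
  [12, 14]
  [15, 17]

Each entry (A^⊗2)_ij equals the minimum over all length-2 walks i = v_0 → v_1 → … → v_2 = j of Σ_t A[v_t][v_{t+1}]. For example, for (i, j) = (0, 1) we minimise over 2 possible intermediate vertex sequences; the minimum is 14, attained along the walk 0 → 0 → 1.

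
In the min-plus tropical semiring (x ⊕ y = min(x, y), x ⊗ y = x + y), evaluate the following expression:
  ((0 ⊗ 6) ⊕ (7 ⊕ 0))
((0 ⊗ 6) ⊕ (7 ⊕ 0)) = 0

Expand innermost to outermost. Recall ⊕ takes the minimum of its arguments and ⊗ takes their sum. Working out the expression ((0 ⊗ 6) ⊕ (7 ⊕ 0)) gives 0.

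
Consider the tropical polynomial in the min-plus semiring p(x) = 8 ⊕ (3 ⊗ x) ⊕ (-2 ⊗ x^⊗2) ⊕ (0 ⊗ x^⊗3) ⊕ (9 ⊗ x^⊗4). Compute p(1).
p(1) = 0

A tropical monomial a ⊗ x^⊗i evaluates to a + i · x. Evaluating each term at x = 1:
  Term 0 contributes 8 + 0 · 1 = 8
  Term 1 contributes 3 + 1 · 1 = 4
  Term 2 contributes -2 + 2 · 1 = 0
  Term 3 contributes 0 + 3 · 1 = 3
  Term 4 contributes 9 + 4 · 1 = 13
p(1) = ⊕ of these = min[8, 4, 0, 3, 13] = 0.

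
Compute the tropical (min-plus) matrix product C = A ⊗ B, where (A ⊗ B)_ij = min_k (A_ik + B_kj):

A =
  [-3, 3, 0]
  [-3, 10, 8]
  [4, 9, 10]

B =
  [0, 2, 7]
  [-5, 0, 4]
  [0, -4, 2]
A ⊗ B =
  [-3, -4, 2]
  [-3, -1, 4]
  [4, 6, 11]

Apply the min-plus product entry-by-entry:
  C[0][0] = min over k of (A[0][0] + B[0][0] = -3 + 0 = -3, A[0][1] + B[1][0] = 3 + -5 = -2, A[0][2] + B[2][0] = 0 + 0 = 0) = -3 (attained at k = 0)
  C[0][1] = min over k of (A[0][0] + B[0][1] = -3 + 2 = -1, A[0][1] + B[1][1] = 3 + 0 = 3, A[0][2] + B[2][1] = 0 + -4 = -4) = -4 (attained at k = 2)
  C[0][2] = min over k of (A[0][0] + B[0][2] = -3 + 7 = 4, A[0][1] + B[1][2] = 3 + 4 = 7, A[0][2] + B[2][2] = 0 + 2 = 2) = 2 (attained at k = 2)
  C[1][0] = min over k of (A[1][0] + B[0][0] = -3 + 0 = -3, A[1][1] + B[1][0] = 10 + -5 = 5, A[1][2] + B[2][0] = 8 + 0 = 8) = -3 (attained at k = 0)
  C[1][1] = min over k of (A[1][0] + B[0][1] = -3 + 2 = -1, A[1][1] + B[1][1] = 10 + 0 = 10, A[1][2] + B[2][1] = 8 + -4 = 4) = -1 (attained at k = 0)
  C[1][2] = min over k of (A[1][0] + B[0][2] = -3 + 7 = 4, A[1][1] + B[1][2] = 10 + 4 = 14, A[1][2] + B[2][2] = 8 + 2 = 10) = 4 (attained at k = 0)
  C[2][0] = min over k of (A[2][0] + B[0][0] = 4 + 0 = 4, A[2][1] + B[1][0] = 9 + -5 = 4, A[2][2] + B[2][0] = 10 + 0 = 10) = 4 (attained at k = 0)
  C[2][1] = min over k of (A[2][0] + B[0][1] = 4 + 2 = 6, A[2][1] + B[1][1] = 9 + 0 = 9, A[2][2] + B[2][1] = 10 + -4 = 6) = 6 (attained at k = 0)
  C[2][2] = min over k of (A[2][0] + B[0][2] = 4 + 7 = 11, A[2][1] + B[1][2] = 9 + 4 = 13, A[2][2] + B[2][2] = 10 + 2 = 12) = 11 (attained at k = 0)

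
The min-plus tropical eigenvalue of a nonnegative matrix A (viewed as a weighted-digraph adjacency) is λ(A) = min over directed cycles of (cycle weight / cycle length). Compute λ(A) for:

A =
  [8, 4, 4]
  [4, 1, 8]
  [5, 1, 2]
λ(A) = 1

Enumerate directed cycles and compute their means (weight / length). Sample:
  cycle 0 → 0: weight = 8, length = 1, mean = 8/1 ≈ 8.000
  cycle 1 → 1: weight = 1, length = 1, mean = 1/1 ≈ 1.000
  cycle 2 → 2: weight = 2, length = 1, mean = 2/1 ≈ 2.000
  cycle 0 → 1 → 0: weight = 8, length = 2, mean = 8/2 ≈ 4.000
  cycle 0 → 2 → 0: weight = 9, length = 2, mean = 9/2 ≈ 4.500
  cycle 1 → 0 → 1: weight = 8, length = 2, mean = 8/2 ≈ 4.000
Minimum mean = 1.000, attained e.g. along the cycle 1 → 1 with weight 1 and length 1. So λ(A) = 1/1 = 1.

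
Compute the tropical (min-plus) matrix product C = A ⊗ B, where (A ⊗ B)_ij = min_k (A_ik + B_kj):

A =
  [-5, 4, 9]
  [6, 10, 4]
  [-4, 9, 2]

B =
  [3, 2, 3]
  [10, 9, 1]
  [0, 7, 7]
A ⊗ B =
  [-2, -3, -2]
  [4, 8, 9]
  [-1, -2, -1]

Apply the min-plus product entry-by-entry:
  C[0][0] = min over k of (A[0][0] + B[0][0] = -5 + 3 = -2, A[0][1] + B[1][0] = 4 + 10 = 14, A[0][2] + B[2][0] = 9 + 0 = 9) = -2 (attained at k = 0)
  C[0][1] = min over k of (A[0][0] + B[0][1] = -5 + 2 = -3, A[0][1] + B[1][1] = 4 + 9 = 13, A[0][2] + B[2][1] = 9 + 7 = 16) = -3 (attained at k = 0)
  C[0][2] = min over k of (A[0][0] + B[0][2] = -5 + 3 = -2, A[0][1] + B[1][2] = 4 + 1 = 5, A[0][2] + B[2][2] = 9 + 7 = 16) = -2 (attained at k = 0)
  C[1][0] = min over k of (A[1][0] + B[0][0] = 6 + 3 = 9, A[1][1] + B[1][0] = 10 + 10 = 20, A[1][2] + B[2][0] = 4 + 0 = 4) = 4 (attained at k = 2)
  C[1][1] = min over k of (A[1][0] + B[0][1] = 6 + 2 = 8, A[1][1] + B[1][1] = 10 + 9 = 19, A[1][2] + B[2][1] = 4 + 7 = 11) = 8 (attained at k = 0)
  C[1][2] = min over k of (A[1][0] + B[0][2] = 6 + 3 = 9, A[1][1] + B[1][2] = 10 + 1 = 11, A[1][2] + B[2][2] = 4 + 7 = 11) = 9 (attained at k = 0)
  C[2][0] = min over k of (A[2][0] + B[0][0] = -4 + 3 = -1, A[2][1] + B[1][0] = 9 + 10 = 19, A[2][2] + B[2][0] = 2 + 0 = 2) = -1 (attained at k = 0)
  C[2][1] = min over k of (A[2][0] + B[0][1] = -4 + 2 = -2, A[2][1] + B[1][1] = 9 + 9 = 18, A[2][2] + B[2][1] = 2 + 7 = 9) = -2 (attained at k = 0)
  C[2][2] = min over k of (A[2][0] + B[0][2] = -4 + 3 = -1, A[2][1] + B[1][2] = 9 + 1 = 10, A[2][2] + B[2][2] = 2 + 7 = 9) = -1 (attained at k = 0)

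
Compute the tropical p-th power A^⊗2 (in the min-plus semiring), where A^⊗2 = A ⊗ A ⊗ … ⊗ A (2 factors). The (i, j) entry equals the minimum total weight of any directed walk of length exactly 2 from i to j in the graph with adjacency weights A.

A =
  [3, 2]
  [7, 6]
A^⊗2 =
  [6, 5]
  [10, 9]

Each entry (A^⊗2)_ij equals the minimum over all length-2 walks i = v_0 → v_1 → … → v_2 = j of Σ_t A[v_t][v_{t+1}]. For example, for (i, j) = (0, 1) we minimise over 2 possible intermediate vertex sequences; the minimum is 5, attained along the walk 0 → 0 → 1.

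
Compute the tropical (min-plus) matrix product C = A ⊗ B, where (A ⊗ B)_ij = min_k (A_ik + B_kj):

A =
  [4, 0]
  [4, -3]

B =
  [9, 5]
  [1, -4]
A ⊗ B =
  [1, -4]
  [-2, -7]

Apply the min-plus product entry-by-entry:
  C[0][0] = min over k of (A[0][0] + B[0][0] = 4 + 9 = 13, A[0][1] + B[1][0] = 0 + 1 = 1) = 1 (attained at k = 1)
  C[0][1] = min over k of (A[0][0] + B[0][1] = 4 + 5 = 9, A[0][1] + B[1][1] = 0 + -4 = -4) = -4 (attained at k = 1)
  C[1][0] = min over k of (A[1][0] + B[0][0] = 4 + 9 = 13, A[1][1] + B[1][0] = -3 + 1 = -2) = -2 (attained at k = 1)
  C[1][1] = min over k of (A[1][0] + B[0][1] = 4 + 5 = 9, A[1][1] + B[1][1] = -3 + -4 = -7) = -7 (attained at k = 1)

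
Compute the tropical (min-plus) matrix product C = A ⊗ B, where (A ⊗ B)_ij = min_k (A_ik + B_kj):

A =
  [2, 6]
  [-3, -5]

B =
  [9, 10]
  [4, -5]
A ⊗ B =
  [10, 1]
  [-1, -10]

Apply the min-plus product entry-by-entry:
  C[0][0] = min over k of (A[0][0] + B[0][0] = 2 + 9 = 11, A[0][1] + B[1][0] = 6 + 4 = 10) = 10 (attained at k = 1)
  C[0][1] = min over k of (A[0][0] + B[0][1] = 2 + 10 = 12, A[0][1] + B[1][1] = 6 + -5 = 1) = 1 (attained at k = 1)
  C[1][0] = min over k of (A[1][0] + B[0][0] = -3 + 9 = 6, A[1][1] + B[1][0] = -5 + 4 = -1) = -1 (attained at k = 1)
  C[1][1] = min over k of (A[1][0] + B[0][1] = -3 + 10 = 7, A[1][1] + B[1][1] = -5 + -5 = -10) = -10 (attained at k = 1)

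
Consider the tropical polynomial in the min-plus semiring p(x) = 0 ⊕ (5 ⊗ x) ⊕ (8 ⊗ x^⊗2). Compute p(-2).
p(-2) = 0

A tropical monomial a ⊗ x^⊗i evaluates to a + i · x. Evaluating each term at x = -2:
  Term 0 contributes 0 + 0 · -2 = 0
  Term 1 contributes 5 + 1 · -2 = 3
  Term 2 contributes 8 + 2 · -2 = 4
p(-2) = ⊕ of these = min[0, 3, 4] = 0.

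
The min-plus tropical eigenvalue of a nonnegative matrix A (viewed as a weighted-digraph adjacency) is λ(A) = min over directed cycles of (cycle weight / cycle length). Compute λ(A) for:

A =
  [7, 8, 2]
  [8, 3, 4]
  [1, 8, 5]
λ(A) = 3/2

Enumerate directed cycles and compute their means (weight / length). Sample:
  cycle 0 → 0: weight = 7, length = 1, mean = 7/1 ≈ 7.000
  cycle 1 → 1: weight = 3, length = 1, mean = 3/1 ≈ 3.000
  cycle 2 → 2: weight = 5, length = 1, mean = 5/1 ≈ 5.000
  cycle 0 → 1 → 0: weight = 16, length = 2, mean = 16/2 ≈ 8.000
  cycle 0 → 2 → 0: weight = 3, length = 2, mean = 3/2 ≈ 1.500
  cycle 1 → 0 → 1: weight = 16, length = 2, mean = 16/2 ≈ 8.000
Minimum mean = 1.500, attained e.g. along the cycle 0 → 2 → 0 with weight 3 and length 2. So λ(A) = 3/2 = 3/2.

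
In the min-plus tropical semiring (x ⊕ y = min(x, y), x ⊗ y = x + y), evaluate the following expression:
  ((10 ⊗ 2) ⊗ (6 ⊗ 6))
((10 ⊗ 2) ⊗ (6 ⊗ 6)) = 24

Expand innermost to outermost. Recall ⊕ takes the minimum of its arguments and ⊗ takes their sum. Working out the expression ((10 ⊗ 2) ⊗ (6 ⊗ 6)) gives 24.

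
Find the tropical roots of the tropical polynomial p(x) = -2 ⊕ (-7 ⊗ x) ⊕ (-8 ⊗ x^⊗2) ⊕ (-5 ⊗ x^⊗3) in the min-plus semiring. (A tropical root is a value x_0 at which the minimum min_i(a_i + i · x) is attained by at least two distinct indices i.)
Roots: {-3, 1, 5}

Each tropical root is a break point of the lower envelope of the lines y = a_i + i · x (there are 4 lines, with slopes 0, 1, ..., 3). Only the lines that attain the minimum somewhere contribute to roots; other lines are dominated. Here the surviving (envelope) indices are i = 3, i = 2, i = 1, i = 0.
Intersections between consecutive envelope lines give the roots: for adjacent envelope indices i < j the intersection is x = (a_i − a_j) / (j − i). Reading off the sorted break points: {-3, 1, 5}.
Verification: at each break x_0, at least two indices attain the minimum of min_i(a_i + i · x_0).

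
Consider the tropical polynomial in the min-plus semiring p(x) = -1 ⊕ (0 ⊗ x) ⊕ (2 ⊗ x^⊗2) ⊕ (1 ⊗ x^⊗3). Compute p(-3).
p(-3) = -8

A tropical monomial a ⊗ x^⊗i evaluates to a + i · x. Evaluating each term at x = -3:
  Term 0 contributes -1 + 0 · -3 = -1
  Term 1 contributes 0 + 1 · -3 = -3
  Term 2 contributes 2 + 2 · -3 = -4
  Term 3 contributes 1 + 3 · -3 = -8
p(-3) = ⊕ of these = min[-1, -3, -4, -8] = -8.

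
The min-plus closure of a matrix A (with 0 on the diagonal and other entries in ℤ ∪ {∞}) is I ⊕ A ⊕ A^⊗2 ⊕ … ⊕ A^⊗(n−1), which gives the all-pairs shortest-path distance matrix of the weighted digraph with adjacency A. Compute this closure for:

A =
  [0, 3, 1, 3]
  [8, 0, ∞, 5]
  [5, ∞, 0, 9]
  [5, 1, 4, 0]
Closure =
  [0, 3, 1, 3]
  [8, 0, 9, 5]
  [5, 8, 0, 8]
  [5, 1, 4, 0]

This is the Floyd-Warshall all-pairs shortest-path computation. For each intermediate vertex k = 0, 1, …, 3, update dist[i][j] ← min(dist[i][j], dist[i][k] + dist[k][j]). The final matrix gives, for each (i, j), the minimum total weight of any directed path from i to j (possibly empty when i = j).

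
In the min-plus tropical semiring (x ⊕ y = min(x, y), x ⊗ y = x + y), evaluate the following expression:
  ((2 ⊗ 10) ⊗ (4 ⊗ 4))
((2 ⊗ 10) ⊗ (4 ⊗ 4)) = 20

Expand innermost to outermost. Recall ⊕ takes the minimum of its arguments and ⊗ takes their sum. Working out the expression ((2 ⊗ 10) ⊗ (4 ⊗ 4)) gives 20.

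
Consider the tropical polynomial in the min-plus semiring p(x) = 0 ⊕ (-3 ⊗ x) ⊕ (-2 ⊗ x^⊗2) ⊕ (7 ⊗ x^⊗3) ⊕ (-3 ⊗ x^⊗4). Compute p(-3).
p(-3) = -15

A tropical monomial a ⊗ x^⊗i evaluates to a + i · x. Evaluating each term at x = -3:
  Term 0 contributes 0 + 0 · -3 = 0
  Term 1 contributes -3 + 1 · -3 = -6
  Term 2 contributes -2 + 2 · -3 = -8
  Term 3 contributes 7 + 3 · -3 = -2
  Term 4 contributes -3 + 4 · -3 = -15
p(-3) = ⊕ of these = min[0, -6, -8, -2, -15] = -15.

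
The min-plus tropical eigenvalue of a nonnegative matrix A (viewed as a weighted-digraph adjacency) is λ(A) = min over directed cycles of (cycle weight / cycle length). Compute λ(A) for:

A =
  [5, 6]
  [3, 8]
λ(A) = 9/2

Enumerate directed cycles and compute their means (weight / length). Sample:
  cycle 0 → 0: weight = 5, length = 1, mean = 5/1 ≈ 5.000
  cycle 1 → 1: weight = 8, length = 1, mean = 8/1 ≈ 8.000
  cycle 0 → 1 → 0: weight = 9, length = 2, mean = 9/2 ≈ 4.500
  cycle 1 → 0 → 1: weight = 9, length = 2, mean = 9/2 ≈ 4.500
Minimum mean = 4.500, attained e.g. along the cycle 0 → 1 → 0 with weight 9 and length 2. So λ(A) = 9/2 = 9/2.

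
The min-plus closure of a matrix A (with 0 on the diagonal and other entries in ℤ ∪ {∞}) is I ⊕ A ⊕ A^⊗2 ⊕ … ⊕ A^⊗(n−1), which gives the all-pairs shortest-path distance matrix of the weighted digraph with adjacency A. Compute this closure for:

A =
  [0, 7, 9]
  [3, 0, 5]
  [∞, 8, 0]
Closure =
  [0, 7, 9]
  [3, 0, 5]
  [11, 8, 0]

This is the Floyd-Warshall all-pairs shortest-path computation. For each intermediate vertex k = 0, 1, …, 2, update dist[i][j] ← min(dist[i][j], dist[i][k] + dist[k][j]). The final matrix gives, for each (i, j), the minimum total weight of any directed path from i to j (possibly empty when i = j).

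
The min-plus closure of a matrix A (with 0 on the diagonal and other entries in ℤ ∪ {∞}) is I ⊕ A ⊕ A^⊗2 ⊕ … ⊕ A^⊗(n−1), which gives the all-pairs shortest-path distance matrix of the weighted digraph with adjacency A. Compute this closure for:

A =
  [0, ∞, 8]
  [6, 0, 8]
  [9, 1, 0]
Closure =
  [0, 9, 8]
  [6, 0, 8]
  [7, 1, 0]

This is the Floyd-Warshall all-pairs shortest-path computation. For each intermediate vertex k = 0, 1, …, 2, update dist[i][j] ← min(dist[i][j], dist[i][k] + dist[k][j]). The final matrix gives, for each (i, j), the minimum total weight of any directed path from i to j (possibly empty when i = j).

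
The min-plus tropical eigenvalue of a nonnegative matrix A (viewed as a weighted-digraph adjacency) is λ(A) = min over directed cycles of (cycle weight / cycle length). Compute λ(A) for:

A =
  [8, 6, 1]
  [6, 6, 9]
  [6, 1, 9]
λ(A) = 8/3

Enumerate directed cycles and compute their means (weight / length). Sample:
  cycle 0 → 0: weight = 8, length = 1, mean = 8/1 ≈ 8.000
  cycle 1 → 1: weight = 6, length = 1, mean = 6/1 ≈ 6.000
  cycle 2 → 2: weight = 9, length = 1, mean = 9/1 ≈ 9.000
  cycle 0 → 1 → 0: weight = 12, length = 2, mean = 12/2 ≈ 6.000
  cycle 0 → 2 → 0: weight = 7, length = 2, mean = 7/2 ≈ 3.500
  cycle 1 → 0 → 1: weight = 12, length = 2, mean = 12/2 ≈ 6.000
Minimum mean = 2.667, attained e.g. along the cycle 0 → 2 → 1 → 0 with weight 8 and length 3. So λ(A) = 8/3 = 8/3.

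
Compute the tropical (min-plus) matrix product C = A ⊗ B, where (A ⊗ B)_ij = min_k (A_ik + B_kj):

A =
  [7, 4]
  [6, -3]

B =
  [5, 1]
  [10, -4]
A ⊗ B =
  [12, 0]
  [7, -7]

Apply the min-plus product entry-by-entry:
  C[0][0] = min over k of (A[0][0] + B[0][0] = 7 + 5 = 12, A[0][1] + B[1][0] = 4 + 10 = 14) = 12 (attained at k = 0)
  C[0][1] = min over k of (A[0][0] + B[0][1] = 7 + 1 = 8, A[0][1] + B[1][1] = 4 + -4 = 0) = 0 (attained at k = 1)
  C[1][0] = min over k of (A[1][0] + B[0][0] = 6 + 5 = 11, A[1][1] + B[1][0] = -3 + 10 = 7) = 7 (attained at k = 1)
  C[1][1] = min over k of (A[1][0] + B[0][1] = 6 + 1 = 7, A[1][1] + B[1][1] = -3 + -4 = -7) = -7 (attained at k = 1)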